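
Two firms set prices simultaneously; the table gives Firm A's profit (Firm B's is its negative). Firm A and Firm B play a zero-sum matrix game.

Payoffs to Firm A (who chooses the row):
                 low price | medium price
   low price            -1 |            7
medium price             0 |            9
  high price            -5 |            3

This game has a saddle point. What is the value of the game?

0

Row minima: -1, 0, -5 → Firm A's maximin is 0.
Column maxima: 0, 9 → Firm B's minimax is 0.
They coincide at (medium price, low price), so the value is 0.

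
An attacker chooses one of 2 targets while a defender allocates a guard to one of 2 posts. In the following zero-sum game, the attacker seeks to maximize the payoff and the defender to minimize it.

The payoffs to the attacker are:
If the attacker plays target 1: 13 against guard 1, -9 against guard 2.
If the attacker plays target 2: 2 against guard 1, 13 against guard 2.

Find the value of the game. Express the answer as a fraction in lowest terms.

17/3

Row minima are -9 and 2, so the attacker's maximin is 2; column maxima are 13 and 13, so the defender's minimax is 13. These differ, so the equilibrium is in mixed strategies.
Let the attacker play target 1 with probability p. The defender is indifferent when 13p + 2(1−p) = −9p + 13(1−p), giving p = 1/3.
Let the defender play guard 1 with probability q. The attacker is indifferent when 13q − 9(1−q) = 2q + 13(1−q), giving q = 2/3.
The value is 13·(2/3) + (-9)·(1/3) = 17/3.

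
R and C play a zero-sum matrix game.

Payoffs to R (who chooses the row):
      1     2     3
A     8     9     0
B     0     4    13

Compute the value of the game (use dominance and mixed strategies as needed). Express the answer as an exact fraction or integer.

104/21

Column 2 is strictly dominated by 1 for C (it gives R more in every row).
The remaining 2×2 game on (A, B) × (1, 3) has no saddle point. Let R play A with probability p; indifference gives 8p = 13(1−p), so p = 13/21.
Similarly C's optimal q on 1 is 13/21, and the value is 8·(13/21) + (0)·(8/21) = 104/21.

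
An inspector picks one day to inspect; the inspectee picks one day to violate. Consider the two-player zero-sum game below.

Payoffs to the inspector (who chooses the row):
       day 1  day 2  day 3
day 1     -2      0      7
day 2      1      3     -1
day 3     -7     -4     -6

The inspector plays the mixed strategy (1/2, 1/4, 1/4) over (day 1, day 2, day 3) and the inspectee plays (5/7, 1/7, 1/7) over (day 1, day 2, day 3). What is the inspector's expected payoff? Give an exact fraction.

Against (5/7, 1/7, 1/7), each row's expected payoff is day 1: -3/7; day 2: 1; day 3: -45/7.
Taking the (1/2, 1/4, 1/4)-weighted average: (1/2)·(-3/7) + (1/4)·(1) + (1/4)·(-45/7) = -11/7.

-11/7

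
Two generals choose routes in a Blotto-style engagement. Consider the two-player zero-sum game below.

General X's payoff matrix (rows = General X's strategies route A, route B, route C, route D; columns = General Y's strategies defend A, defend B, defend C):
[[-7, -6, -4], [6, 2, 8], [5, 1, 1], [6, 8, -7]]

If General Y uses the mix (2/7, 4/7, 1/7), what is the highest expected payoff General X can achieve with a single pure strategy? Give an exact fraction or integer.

route A: (-7)·(2/7) + (-6)·(4/7) + (-4)·(1/7) = -6.
route B: (6)·(2/7) + (2)·(4/7) + (8)·(1/7) = 4.
route C: (5)·(2/7) + (1)·(4/7) + (1)·(1/7) = 15/7.
route D: (6)·(2/7) + (8)·(4/7) + (-7)·(1/7) = 37/7.
The best pure response is route D with expected payoff 37/7.

37/7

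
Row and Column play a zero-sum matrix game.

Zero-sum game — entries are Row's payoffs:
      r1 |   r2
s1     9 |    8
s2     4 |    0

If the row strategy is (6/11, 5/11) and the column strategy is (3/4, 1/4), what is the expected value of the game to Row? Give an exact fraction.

135/22

Against (3/4, 1/4), each row's expected payoff is s1: 35/4; s2: 3.
Taking the (6/11, 5/11)-weighted average: (6/11)·(35/4) + (5/11)·(3) = 135/22.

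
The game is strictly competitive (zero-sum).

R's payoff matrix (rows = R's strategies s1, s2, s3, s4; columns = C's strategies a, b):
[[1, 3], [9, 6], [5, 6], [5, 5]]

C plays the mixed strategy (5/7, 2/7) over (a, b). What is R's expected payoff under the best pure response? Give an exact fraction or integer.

57/7

s1: (1)·(5/7) + (3)·(2/7) = 11/7.
s2: (9)·(5/7) + (6)·(2/7) = 57/7.
s3: (5)·(5/7) + (6)·(2/7) = 37/7.
s4: (5)·(5/7) + (5)·(2/7) = 5.
The best pure response is s2 with expected payoff 57/7.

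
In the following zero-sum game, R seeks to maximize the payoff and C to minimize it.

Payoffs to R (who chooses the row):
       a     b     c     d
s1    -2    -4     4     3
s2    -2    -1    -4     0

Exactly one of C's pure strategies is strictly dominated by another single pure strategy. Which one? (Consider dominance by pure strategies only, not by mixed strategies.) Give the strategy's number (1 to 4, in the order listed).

4

C prefers columns that give R less. Compare d with a: -2 < 3, -2 < 0.
So a strictly dominates d for C; d is strictly dominated.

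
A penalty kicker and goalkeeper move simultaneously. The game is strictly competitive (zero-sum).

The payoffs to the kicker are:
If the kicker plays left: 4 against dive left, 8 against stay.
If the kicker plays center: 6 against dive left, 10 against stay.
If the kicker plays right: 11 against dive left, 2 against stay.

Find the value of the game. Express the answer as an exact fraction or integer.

Row left is strictly dominated by row center, so the kicker never plays it.
The remaining 2×2 game on (center, right) × (dive left, stay) has no saddle point. Let the kicker play center with probability p; indifference gives 6p + 11(1−p) = 10p + 2(1−p), so p = 9/13.
Similarly the goalkeeper's optimal q on dive left is 8/13, and the value is 6·(8/13) + (10)·(5/13) = 98/13.

98/13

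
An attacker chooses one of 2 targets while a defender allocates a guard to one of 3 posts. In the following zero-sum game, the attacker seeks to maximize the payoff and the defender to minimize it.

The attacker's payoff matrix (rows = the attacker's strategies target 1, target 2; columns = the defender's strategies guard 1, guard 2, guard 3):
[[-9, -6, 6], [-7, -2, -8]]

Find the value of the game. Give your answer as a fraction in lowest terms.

-57/8

Column guard 2 is strictly dominated by guard 1 for the defender (it gives the attacker more in every row).
The remaining 2×2 game on (target 1, target 2) × (guard 1, guard 3) has no saddle point. Let the attacker play target 1 with probability p; indifference gives −9p − 7(1−p) = 6p − 8(1−p), so p = 1/16.
Similarly the defender's optimal q on guard 1 is 7/8, and the value is -9·(7/8) + (6)·(1/8) = -57/8.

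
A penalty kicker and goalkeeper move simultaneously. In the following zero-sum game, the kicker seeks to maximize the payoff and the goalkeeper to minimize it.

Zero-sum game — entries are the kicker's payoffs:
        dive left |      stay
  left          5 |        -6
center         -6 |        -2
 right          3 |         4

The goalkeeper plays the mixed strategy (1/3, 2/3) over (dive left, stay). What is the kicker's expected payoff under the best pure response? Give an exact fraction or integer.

11/3

left: (5)·(1/3) + (-6)·(2/3) = -7/3.
center: (-6)·(1/3) + (-2)·(2/3) = -10/3.
right: (3)·(1/3) + (4)·(2/3) = 11/3.
The best pure response is right with expected payoff 11/3.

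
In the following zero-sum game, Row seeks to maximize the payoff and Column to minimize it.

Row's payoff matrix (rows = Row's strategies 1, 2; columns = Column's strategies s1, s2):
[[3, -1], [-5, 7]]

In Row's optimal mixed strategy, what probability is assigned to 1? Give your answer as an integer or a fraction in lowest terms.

3/4

Row minima are -1 and -5, so Row's maximin is -1; column maxima are 3 and 7, so Column's minimax is 3. These differ, so the equilibrium is in mixed strategies.
Let Row play 1 with probability p. Column is indifferent when 3p − 5(1−p) = −p + 7(1−p), giving p = 3/4.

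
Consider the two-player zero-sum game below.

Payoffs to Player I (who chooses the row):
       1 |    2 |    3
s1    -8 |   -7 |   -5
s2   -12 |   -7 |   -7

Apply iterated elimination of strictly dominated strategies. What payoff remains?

-8

Column 3 is strictly dominated by 1 for Player II (-8<-5, -12<-7); eliminate 3.
Column 2 is strictly dominated by 1 for Player II (-8<-7, -12<-7); eliminate 2.
Row s2 is strictly dominated by row s1 (-8>-12); eliminate s2.
Only (s1, 1) remains, with payoff -8.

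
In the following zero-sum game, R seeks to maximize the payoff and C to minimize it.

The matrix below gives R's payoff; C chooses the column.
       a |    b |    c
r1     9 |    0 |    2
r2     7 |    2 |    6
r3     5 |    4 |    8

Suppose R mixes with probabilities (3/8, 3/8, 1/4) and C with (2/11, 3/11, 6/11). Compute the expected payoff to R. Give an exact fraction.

Against (2/11, 3/11, 6/11), each row's expected payoff is r1: 30/11; r2: 56/11; r3: 70/11.
Taking the (3/8, 3/8, 1/4)-weighted average: (3/8)·(30/11) + (3/8)·(56/11) + (1/4)·(70/11) = 199/44.

199/44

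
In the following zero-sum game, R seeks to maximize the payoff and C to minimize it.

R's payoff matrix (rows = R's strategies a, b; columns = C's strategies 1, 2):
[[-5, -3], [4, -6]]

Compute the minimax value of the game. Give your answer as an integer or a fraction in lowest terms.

-7/2

Row minima are -5 and -6, so R's maximin is -5; column maxima are 4 and -3, so C's minimax is -3. These differ, so the equilibrium is in mixed strategies.
Let R play a with probability p. C is indifferent when −5p + 4(1−p) = −3p − 6(1−p), giving p = 5/6.
Let C play 1 with probability q. R is indifferent when −5q − 3(1−q) = 4q − 6(1−q), giving q = 1/4.
The value is -5·(1/4) + (-3)·(3/4) = -7/2.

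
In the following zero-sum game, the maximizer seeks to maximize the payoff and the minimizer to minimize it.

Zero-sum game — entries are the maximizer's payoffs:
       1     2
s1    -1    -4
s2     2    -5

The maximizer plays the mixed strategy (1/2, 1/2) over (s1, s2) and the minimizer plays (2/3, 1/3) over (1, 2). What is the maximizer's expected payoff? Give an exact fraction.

Against (2/3, 1/3), each row's expected payoff is s1: -2; s2: -1/3.
Taking the (1/2, 1/2)-weighted average: (1/2)·(-2) + (1/2)·(-1/3) = -7/6.

-7/6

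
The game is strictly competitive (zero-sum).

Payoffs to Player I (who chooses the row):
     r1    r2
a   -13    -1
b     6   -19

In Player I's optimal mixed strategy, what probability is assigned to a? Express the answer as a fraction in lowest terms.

Row minima are -13 and -19, so Player I's maximin is -13; column maxima are 6 and -1, so Player II's minimax is -1. These differ, so the equilibrium is in mixed strategies.
Let Player I play a with probability p. Player II is indifferent when −13p + 6(1−p) = −p − 19(1−p), giving p = 25/37.

25/37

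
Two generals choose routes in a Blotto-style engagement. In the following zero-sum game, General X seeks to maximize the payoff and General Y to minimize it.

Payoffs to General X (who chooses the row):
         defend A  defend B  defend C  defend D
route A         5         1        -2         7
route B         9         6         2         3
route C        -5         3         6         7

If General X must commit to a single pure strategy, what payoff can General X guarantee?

The worst-case payoff for each row is route A: -2, route B: 2, route C: -5.
The best of these is 2.

2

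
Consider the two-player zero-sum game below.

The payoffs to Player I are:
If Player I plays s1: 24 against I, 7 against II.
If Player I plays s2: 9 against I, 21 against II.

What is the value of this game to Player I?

441/29

Row minima are 7 and 9, so Player I's maximin is 9; column maxima are 24 and 21, so Player II's minimax is 21. These differ, so the equilibrium is in mixed strategies.
Let Player I play s1 with probability p. Player II is indifferent when 24p + 9(1−p) = 7p + 21(1−p), giving p = 12/29.
Let Player II play I with probability q. Player I is indifferent when 24q + 7(1−q) = 9q + 21(1−q), giving q = 14/29.
The value is 24·(14/29) + (7)·(15/29) = 441/29.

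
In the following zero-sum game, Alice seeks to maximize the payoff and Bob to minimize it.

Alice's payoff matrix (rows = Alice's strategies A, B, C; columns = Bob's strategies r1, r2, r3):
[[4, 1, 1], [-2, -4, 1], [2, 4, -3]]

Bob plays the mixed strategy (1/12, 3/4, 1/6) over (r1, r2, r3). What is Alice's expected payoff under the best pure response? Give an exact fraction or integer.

8/3

A: (4)·(1/12) + (1)·(3/4) + (1)·(1/6) = 5/4.
B: (-2)·(1/12) + (-4)·(3/4) + (1)·(1/6) = -3.
C: (2)·(1/12) + (4)·(3/4) + (-3)·(1/6) = 8/3.
The best pure response is C with expected payoff 8/3.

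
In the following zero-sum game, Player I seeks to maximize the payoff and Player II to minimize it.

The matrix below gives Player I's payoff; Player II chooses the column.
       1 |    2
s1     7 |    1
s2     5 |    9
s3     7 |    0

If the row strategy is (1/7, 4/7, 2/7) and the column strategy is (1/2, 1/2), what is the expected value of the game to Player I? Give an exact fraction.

39/7

Against (1/2, 1/2), each row's expected payoff is s1: 4; s2: 7; s3: 7/2.
Taking the (1/7, 4/7, 2/7)-weighted average: (1/7)·(4) + (4/7)·(7) + (2/7)·(7/2) = 39/7.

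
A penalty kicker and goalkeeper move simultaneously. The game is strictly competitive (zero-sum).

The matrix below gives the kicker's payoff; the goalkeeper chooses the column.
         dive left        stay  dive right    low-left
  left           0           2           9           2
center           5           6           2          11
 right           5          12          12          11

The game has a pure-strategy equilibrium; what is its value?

5

Row minima: 0, 2, 5 → the kicker's maximin is 5.
Column maxima: 5, 12, 12, 11 → the goalkeeper's minimax is 5.
They coincide at (right, dive left), so the value is 5.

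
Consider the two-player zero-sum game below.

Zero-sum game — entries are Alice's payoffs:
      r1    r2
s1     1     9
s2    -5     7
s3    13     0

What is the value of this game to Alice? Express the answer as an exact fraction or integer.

39/7

Row s2 is strictly dominated by row s1, so Alice never plays it.
The remaining 2×2 game on (s1, s3) × (r1, r2) has no saddle point. Let Alice play s1 with probability p; indifference gives p + 13(1−p) = 9p, so p = 13/21.
Similarly Bob's optimal q on r1 is 3/7, and the value is 1·(3/7) + (9)·(4/7) = 39/7.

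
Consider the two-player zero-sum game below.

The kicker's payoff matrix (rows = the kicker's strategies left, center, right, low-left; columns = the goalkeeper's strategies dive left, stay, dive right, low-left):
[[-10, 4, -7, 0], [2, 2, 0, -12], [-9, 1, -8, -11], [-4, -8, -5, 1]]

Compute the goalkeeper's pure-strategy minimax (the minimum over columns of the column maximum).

0

The worst case (largest entry) in each column is dive left: 2, stay: 4, dive right: 0, low-left: 1.
The best (smallest) of these is 0.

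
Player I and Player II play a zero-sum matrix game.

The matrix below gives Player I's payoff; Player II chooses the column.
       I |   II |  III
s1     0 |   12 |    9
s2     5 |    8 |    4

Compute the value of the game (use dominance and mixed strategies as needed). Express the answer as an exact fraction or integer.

Column II is strictly dominated by III for Player II (it gives Player I more in every row).
The remaining 2×2 game on (s1, s2) × (I, III) has no saddle point. Let Player I play s1 with probability p; indifference gives 5(1−p) = 9p + 4(1−p), so p = 1/10.
Similarly Player II's optimal q on I is 1/2, and the value is 0·(1/2) + (9)·(1/2) = 9/2.

9/2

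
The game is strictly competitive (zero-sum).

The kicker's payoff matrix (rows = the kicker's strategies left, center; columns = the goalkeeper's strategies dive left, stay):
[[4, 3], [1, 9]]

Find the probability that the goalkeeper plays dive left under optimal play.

Row minima are 3 and 1, so the kicker's maximin is 3; column maxima are 4 and 9, so the goalkeeper's minimax is 4. These differ, so the equilibrium is in mixed strategies.
Let the goalkeeper play dive left with probability q. The kicker is indifferent when 4q + 3(1−q) = q + 9(1−q), giving q = 2/3.

2/3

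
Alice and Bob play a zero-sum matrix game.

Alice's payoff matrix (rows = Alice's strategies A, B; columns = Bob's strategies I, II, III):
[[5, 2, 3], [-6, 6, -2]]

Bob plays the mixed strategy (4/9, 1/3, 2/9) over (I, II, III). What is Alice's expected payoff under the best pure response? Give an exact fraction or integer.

32/9

A: (5)·(4/9) + (2)·(1/3) + (3)·(2/9) = 32/9.
B: (-6)·(4/9) + (6)·(1/3) + (-2)·(2/9) = -10/9.
The best pure response is A with expected payoff 32/9.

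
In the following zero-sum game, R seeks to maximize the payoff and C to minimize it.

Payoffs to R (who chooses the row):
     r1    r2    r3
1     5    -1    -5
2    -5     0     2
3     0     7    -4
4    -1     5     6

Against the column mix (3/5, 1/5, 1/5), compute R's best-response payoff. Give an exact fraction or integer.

9/5

1: (5)·(3/5) + (-1)·(1/5) + (-5)·(1/5) = 9/5.
2: (-5)·(3/5) + (0)·(1/5) + (2)·(1/5) = -13/5.
3: (0)·(3/5) + (7)·(1/5) + (-4)·(1/5) = 3/5.
4: (-1)·(3/5) + (5)·(1/5) + (6)·(1/5) = 8/5.
The best pure response is 1 with expected payoff 9/5.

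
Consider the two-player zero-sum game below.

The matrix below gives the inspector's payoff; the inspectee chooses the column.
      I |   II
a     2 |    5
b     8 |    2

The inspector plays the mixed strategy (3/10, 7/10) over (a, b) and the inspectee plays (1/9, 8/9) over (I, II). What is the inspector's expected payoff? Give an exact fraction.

Against (1/9, 8/9), each row's expected payoff is a: 14/3; b: 8/3.
Taking the (3/10, 7/10)-weighted average: (3/10)·(14/3) + (7/10)·(8/3) = 49/15.

49/15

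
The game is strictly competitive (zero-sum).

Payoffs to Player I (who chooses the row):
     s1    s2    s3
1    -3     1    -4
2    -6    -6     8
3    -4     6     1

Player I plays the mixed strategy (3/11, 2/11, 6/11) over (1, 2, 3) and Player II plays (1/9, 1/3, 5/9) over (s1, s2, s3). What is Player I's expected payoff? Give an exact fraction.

86/99

Against (1/9, 1/3, 5/9), each row's expected payoff is 1: -20/9; 2: 16/9; 3: 19/9.
Taking the (3/11, 2/11, 6/11)-weighted average: (3/11)·(-20/9) + (2/11)·(16/9) + (6/11)·(19/9) = 86/99.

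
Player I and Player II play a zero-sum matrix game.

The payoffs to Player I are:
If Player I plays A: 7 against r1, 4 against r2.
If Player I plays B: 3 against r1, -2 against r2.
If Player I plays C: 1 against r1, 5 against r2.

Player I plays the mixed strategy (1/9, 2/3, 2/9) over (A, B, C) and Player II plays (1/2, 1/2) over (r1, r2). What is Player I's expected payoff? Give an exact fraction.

29/18

Against (1/2, 1/2), each row's expected payoff is A: 11/2; B: 1/2; C: 3.
Taking the (1/9, 2/3, 2/9)-weighted average: (1/9)·(11/2) + (2/3)·(1/2) + (2/9)·(3) = 29/18.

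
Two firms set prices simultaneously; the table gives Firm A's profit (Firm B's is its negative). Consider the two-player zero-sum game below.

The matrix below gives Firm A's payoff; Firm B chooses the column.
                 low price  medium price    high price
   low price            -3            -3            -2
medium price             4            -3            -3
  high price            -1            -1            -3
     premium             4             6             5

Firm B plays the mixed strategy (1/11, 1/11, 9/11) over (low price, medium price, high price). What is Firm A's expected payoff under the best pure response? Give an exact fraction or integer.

5

low price: (-3)·(1/11) + (-3)·(1/11) + (-2)·(9/11) = -24/11.
medium price: (4)·(1/11) + (-3)·(1/11) + (-3)·(9/11) = -26/11.
high price: (-1)·(1/11) + (-1)·(1/11) + (-3)·(9/11) = -29/11.
premium: (4)·(1/11) + (6)·(1/11) + (5)·(9/11) = 5.
The best pure response is premium with expected payoff 5.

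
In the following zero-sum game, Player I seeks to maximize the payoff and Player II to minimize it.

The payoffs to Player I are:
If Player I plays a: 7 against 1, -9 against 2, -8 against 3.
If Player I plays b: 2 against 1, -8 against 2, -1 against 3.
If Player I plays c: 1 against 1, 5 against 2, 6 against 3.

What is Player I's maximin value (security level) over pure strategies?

The worst-case payoff for each row is a: -9, b: -8, c: 1.
The best of these is 1.

1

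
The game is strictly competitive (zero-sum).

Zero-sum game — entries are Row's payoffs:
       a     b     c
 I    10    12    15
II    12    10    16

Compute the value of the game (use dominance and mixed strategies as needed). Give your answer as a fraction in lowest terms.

Column c is strictly dominated by b for Column (it gives Row more in every row).
The remaining 2×2 game on (I, II) × (a, b) has no saddle point. Let Row play I with probability p; indifference gives 10p + 12(1−p) = 12p + 10(1−p), so p = 1/2.
Similarly Column's optimal q on a is 1/2, and the value is 10·(1/2) + (12)·(1/2) = 11.

11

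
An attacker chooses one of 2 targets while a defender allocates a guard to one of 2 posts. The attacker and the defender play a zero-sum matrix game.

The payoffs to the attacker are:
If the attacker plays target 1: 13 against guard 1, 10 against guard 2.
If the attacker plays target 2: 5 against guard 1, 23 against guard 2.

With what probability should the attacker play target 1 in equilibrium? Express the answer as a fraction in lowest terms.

6/7

Row minima are 10 and 5, so the attacker's maximin is 10; column maxima are 13 and 23, so the defender's minimax is 13. These differ, so the equilibrium is in mixed strategies.
Let the attacker play target 1 with probability p. The defender is indifferent when 13p + 5(1−p) = 10p + 23(1−p), giving p = 6/7.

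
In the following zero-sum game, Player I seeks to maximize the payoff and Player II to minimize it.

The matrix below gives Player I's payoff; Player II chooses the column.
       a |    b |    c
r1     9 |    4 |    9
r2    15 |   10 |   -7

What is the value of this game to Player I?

59/11

Column a is strictly dominated by b for Player II (it gives Player I more in every row).
The remaining 2×2 game on (r1, r2) × (b, c) has no saddle point. Let Player I play r1 with probability p; indifference gives 4p + 10(1−p) = 9p − 7(1−p), so p = 17/22.
Similarly Player II's optimal q on b is 8/11, and the value is 4·(8/11) + (9)·(3/11) = 59/11.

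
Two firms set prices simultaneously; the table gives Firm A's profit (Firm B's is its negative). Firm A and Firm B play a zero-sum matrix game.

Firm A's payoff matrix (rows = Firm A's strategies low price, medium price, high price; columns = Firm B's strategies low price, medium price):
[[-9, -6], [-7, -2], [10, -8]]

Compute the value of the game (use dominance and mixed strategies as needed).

Row low price is strictly dominated by row medium price, so Firm A never plays it.
The remaining 2×2 game on (medium price, high price) × (low price, medium price) has no saddle point. Let Firm A play medium price with probability p; indifference gives −7p + 10(1−p) = −2p − 8(1−p), so p = 18/23.
Similarly Firm B's optimal q on low price is 6/23, and the value is -7·(6/23) + (-2)·(17/23) = -76/23.

-76/23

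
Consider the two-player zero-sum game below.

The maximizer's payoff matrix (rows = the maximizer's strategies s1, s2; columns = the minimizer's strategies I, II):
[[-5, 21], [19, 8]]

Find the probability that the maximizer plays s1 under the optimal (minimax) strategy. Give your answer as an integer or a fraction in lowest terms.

Row minima are -5 and 8, so the maximizer's maximin is 8; column maxima are 19 and 21, so the minimizer's minimax is 19. These differ, so the equilibrium is in mixed strategies.
Let the maximizer play s1 with probability p. The minimizer is indifferent when −5p + 19(1−p) = 21p + 8(1−p), giving p = 11/37.

11/37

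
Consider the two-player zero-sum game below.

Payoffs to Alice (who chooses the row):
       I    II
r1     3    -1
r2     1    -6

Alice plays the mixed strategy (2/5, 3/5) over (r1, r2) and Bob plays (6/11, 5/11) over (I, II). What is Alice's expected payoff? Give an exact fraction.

-46/55

Against (6/11, 5/11), each row's expected payoff is r1: 13/11; r2: -24/11.
Taking the (2/5, 3/5)-weighted average: (2/5)·(13/11) + (3/5)·(-24/11) = -46/55.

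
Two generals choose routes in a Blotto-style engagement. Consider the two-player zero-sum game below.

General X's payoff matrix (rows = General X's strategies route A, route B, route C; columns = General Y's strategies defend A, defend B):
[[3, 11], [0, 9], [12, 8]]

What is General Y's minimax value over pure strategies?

The worst case (largest entry) in each column is defend A: 12, defend B: 11.
The best (smallest) of these is 11.

11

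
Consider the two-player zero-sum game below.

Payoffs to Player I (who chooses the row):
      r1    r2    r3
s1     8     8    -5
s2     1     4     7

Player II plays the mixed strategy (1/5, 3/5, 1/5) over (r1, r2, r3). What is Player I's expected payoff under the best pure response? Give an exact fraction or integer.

s1: (8)·(1/5) + (8)·(3/5) + (-5)·(1/5) = 27/5.
s2: (1)·(1/5) + (4)·(3/5) + (7)·(1/5) = 4.
The best pure response is s1 with expected payoff 27/5.

27/5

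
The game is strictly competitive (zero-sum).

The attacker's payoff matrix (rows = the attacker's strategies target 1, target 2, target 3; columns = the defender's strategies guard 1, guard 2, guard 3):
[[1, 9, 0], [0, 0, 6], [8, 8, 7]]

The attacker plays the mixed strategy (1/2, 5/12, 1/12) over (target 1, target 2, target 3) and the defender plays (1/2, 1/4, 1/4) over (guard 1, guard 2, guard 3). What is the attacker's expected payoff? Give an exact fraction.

Against (1/2, 1/4, 1/4), each row's expected payoff is target 1: 11/4; target 2: 3/2; target 3: 31/4.
Taking the (1/2, 5/12, 1/12)-weighted average: (1/2)·(11/4) + (5/12)·(3/2) + (1/12)·(31/4) = 127/48.

127/48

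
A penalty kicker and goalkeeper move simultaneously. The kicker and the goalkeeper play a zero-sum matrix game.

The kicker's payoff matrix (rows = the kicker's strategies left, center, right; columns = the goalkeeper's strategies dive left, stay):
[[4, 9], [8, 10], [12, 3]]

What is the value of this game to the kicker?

Row left is strictly dominated by row center, so the kicker never plays it.
The remaining 2×2 game on (center, right) × (dive left, stay) has no saddle point. Let the kicker play center with probability p; indifference gives 8p + 12(1−p) = 10p + 3(1−p), so p = 9/11.
Similarly the goalkeeper's optimal q on dive left is 7/11, and the value is 8·(7/11) + (10)·(4/11) = 96/11.

96/11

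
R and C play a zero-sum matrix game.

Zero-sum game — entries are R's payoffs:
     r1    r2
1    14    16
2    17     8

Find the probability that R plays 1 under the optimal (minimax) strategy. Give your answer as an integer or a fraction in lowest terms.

Row minima are 14 and 8, so R's maximin is 14; column maxima are 17 and 16, so C's minimax is 16. These differ, so the equilibrium is in mixed strategies.
Let R play 1 with probability p. C is indifferent when 14p + 17(1−p) = 16p + 8(1−p), giving p = 9/11.

9/11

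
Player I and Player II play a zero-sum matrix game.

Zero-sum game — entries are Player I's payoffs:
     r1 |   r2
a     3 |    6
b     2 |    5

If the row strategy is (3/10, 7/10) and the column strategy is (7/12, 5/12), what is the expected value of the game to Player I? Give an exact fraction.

71/20

Against (7/12, 5/12), each row's expected payoff is a: 17/4; b: 13/4.
Taking the (3/10, 7/10)-weighted average: (3/10)·(17/4) + (7/10)·(13/4) = 71/20.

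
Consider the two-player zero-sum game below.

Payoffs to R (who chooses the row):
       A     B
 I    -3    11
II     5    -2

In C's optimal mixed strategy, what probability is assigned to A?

13/21

Row minima are -3 and -2, so R's maximin is -2; column maxima are 5 and 11, so C's minimax is 5. These differ, so the equilibrium is in mixed strategies.
Let C play A with probability q. R is indifferent when −3q + 11(1−q) = 5q − 2(1−q), giving q = 13/21.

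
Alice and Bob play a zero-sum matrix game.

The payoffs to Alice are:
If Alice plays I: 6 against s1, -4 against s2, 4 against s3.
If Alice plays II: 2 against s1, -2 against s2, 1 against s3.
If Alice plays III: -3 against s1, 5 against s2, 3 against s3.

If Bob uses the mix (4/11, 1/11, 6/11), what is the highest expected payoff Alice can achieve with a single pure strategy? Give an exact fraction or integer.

4

I: (6)·(4/11) + (-4)·(1/11) + (4)·(6/11) = 4.
II: (2)·(4/11) + (-2)·(1/11) + (1)·(6/11) = 12/11.
III: (-3)·(4/11) + (5)·(1/11) + (3)·(6/11) = 1.
The best pure response is I with expected payoff 4.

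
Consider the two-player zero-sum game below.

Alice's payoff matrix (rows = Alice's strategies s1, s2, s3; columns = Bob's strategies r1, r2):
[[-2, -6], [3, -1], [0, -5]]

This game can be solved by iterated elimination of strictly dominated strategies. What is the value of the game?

Row s1 is strictly dominated by row s2 (3>-2, -1>-6); eliminate s1.
Row s3 is strictly dominated by row s2 (3>0, -1>-5); eliminate s3.
Column r1 is strictly dominated by r2 for Bob (-1<3); eliminate r1.
Only (s2, r2) remains, with payoff -1.

-1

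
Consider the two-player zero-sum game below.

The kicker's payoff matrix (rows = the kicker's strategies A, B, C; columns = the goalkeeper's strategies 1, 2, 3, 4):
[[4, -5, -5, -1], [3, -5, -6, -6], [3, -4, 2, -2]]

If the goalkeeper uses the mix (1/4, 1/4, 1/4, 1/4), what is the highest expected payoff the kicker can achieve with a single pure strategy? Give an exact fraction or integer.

-1/4

A: (4)·(1/4) + (-5)·(1/4) + (-5)·(1/4) + (-1)·(1/4) = -7/4.
B: (3)·(1/4) + (-5)·(1/4) + (-6)·(1/4) + (-6)·(1/4) = -7/2.
C: (3)·(1/4) + (-4)·(1/4) + (2)·(1/4) + (-2)·(1/4) = -1/4.
The best pure response is C with expected payoff -1/4.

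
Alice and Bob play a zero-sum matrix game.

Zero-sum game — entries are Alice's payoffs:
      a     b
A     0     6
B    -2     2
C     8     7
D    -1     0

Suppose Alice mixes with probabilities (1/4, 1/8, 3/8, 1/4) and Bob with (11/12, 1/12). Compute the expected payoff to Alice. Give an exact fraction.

Against (11/12, 1/12), each row's expected payoff is A: 1/2; B: -5/3; C: 95/12; D: -11/12.
Taking the (1/4, 1/8, 3/8, 1/4)-weighted average: (1/4)·(1/2) + (1/8)·(-5/3) + (3/8)·(95/12) + (1/4)·(-11/12) = 85/32.

85/32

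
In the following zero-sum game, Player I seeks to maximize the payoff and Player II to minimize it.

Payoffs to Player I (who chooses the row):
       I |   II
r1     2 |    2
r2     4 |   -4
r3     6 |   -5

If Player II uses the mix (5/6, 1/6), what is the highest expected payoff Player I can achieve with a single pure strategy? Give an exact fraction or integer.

r1: (2)·(5/6) + (2)·(1/6) = 2.
r2: (4)·(5/6) + (-4)·(1/6) = 8/3.
r3: (6)·(5/6) + (-5)·(1/6) = 25/6.
The best pure response is r3 with expected payoff 25/6.

25/6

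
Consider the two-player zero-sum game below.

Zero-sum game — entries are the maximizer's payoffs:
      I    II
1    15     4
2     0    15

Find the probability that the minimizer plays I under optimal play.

11/26

Row minima are 4 and 0, so the maximizer's maximin is 4; column maxima are 15 and 15, so the minimizer's minimax is 15. These differ, so the equilibrium is in mixed strategies.
Let the minimizer play I with probability q. The maximizer is indifferent when 15q + 4(1−q) = 15(1−q), giving q = 11/26.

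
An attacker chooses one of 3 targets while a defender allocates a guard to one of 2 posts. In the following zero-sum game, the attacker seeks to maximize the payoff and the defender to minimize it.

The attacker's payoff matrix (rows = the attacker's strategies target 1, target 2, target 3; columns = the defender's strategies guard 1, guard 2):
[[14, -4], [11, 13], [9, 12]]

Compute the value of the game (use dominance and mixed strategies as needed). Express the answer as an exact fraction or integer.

113/10

Row target 3 is strictly dominated by row target 2, so the attacker never plays it.
The remaining 2×2 game on (target 1, target 2) × (guard 1, guard 2) has no saddle point. Let the attacker play target 1 with probability p; indifference gives 14p + 11(1−p) = −4p + 13(1−p), so p = 1/10.
Similarly the defender's optimal q on guard 1 is 17/20, and the value is 14·(17/20) + (-4)·(3/20) = 113/10.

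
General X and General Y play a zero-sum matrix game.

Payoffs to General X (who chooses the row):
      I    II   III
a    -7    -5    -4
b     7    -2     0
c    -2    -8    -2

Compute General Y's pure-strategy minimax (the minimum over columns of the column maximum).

The worst case (largest entry) in each column is I: 7, II: -2, III: 0.
The best (smallest) of these is -2.

-2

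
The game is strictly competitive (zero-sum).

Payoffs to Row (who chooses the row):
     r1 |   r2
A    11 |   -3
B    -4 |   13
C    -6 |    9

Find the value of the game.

Row C is strictly dominated by row B, so Row never plays it.
The remaining 2×2 game on (A, B) × (r1, r2) has no saddle point. Let Row play A with probability p; indifference gives 11p − 4(1−p) = −3p + 13(1−p), so p = 17/31.
Similarly Column's optimal q on r1 is 16/31, and the value is 11·(16/31) + (-3)·(15/31) = 131/31.

131/31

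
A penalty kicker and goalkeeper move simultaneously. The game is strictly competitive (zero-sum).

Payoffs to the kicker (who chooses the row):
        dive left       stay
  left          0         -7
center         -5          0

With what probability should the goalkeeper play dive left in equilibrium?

Row minima are -7 and -5, so the kicker's maximin is -5; column maxima are 0 and 0, so the goalkeeper's minimax is 0. These differ, so the equilibrium is in mixed strategies.
Let the goalkeeper play dive left with probability q. The kicker is indifferent when −7(1−q) = −5q, giving q = 7/12.

7/12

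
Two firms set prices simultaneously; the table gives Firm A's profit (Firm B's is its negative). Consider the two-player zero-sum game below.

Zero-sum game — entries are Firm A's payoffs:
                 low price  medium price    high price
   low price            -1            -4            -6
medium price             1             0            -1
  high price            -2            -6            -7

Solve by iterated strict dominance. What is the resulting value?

Row high price is strictly dominated by row low price (-1>-2, -4>-6, -6>-7); eliminate high price.
Column low price is strictly dominated by medium price for Firm B (-4<-1, 0<1); eliminate low price.
Column medium price is strictly dominated by high price for Firm B (-6<-4, -1<0); eliminate medium price.
Row low price is strictly dominated by row medium price (-1>-6); eliminate low price.
Only (medium price, high price) remains, with payoff -1.

-1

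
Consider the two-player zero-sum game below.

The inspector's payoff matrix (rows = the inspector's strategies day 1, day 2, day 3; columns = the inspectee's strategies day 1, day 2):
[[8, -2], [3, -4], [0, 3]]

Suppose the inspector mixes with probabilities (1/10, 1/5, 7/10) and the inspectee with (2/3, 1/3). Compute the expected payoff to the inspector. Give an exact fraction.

Against (2/3, 1/3), each row's expected payoff is day 1: 14/3; day 2: 2/3; day 3: 1.
Taking the (1/10, 1/5, 7/10)-weighted average: (1/10)·(14/3) + (1/5)·(2/3) + (7/10)·(1) = 13/10.

13/10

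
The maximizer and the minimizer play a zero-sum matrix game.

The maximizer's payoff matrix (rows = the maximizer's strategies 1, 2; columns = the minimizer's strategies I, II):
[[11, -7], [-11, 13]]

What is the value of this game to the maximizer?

11/7

Row minima are -7 and -11, so the maximizer's maximin is -7; column maxima are 11 and 13, so the minimizer's minimax is 11. These differ, so the equilibrium is in mixed strategies.
Let the maximizer play 1 with probability p. The minimizer is indifferent when 11p − 11(1−p) = −7p + 13(1−p), giving p = 4/7.
Let the minimizer play I with probability q. The maximizer is indifferent when 11q − 7(1−q) = −11q + 13(1−q), giving q = 10/21.
The value is 11·(10/21) + (-7)·(11/21) = 11/7.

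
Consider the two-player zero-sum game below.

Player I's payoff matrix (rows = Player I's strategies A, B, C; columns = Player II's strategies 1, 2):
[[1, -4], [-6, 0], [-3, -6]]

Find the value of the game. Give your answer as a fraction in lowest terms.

-24/11

Row C is strictly dominated by row A, so Player I never plays it.
The remaining 2×2 game on (A, B) × (1, 2) has no saddle point. Let Player I play A with probability p; indifference gives p − 6(1−p) = −4p, so p = 6/11.
Similarly Player II's optimal q on 1 is 4/11, and the value is 1·(4/11) + (-4)·(7/11) = -24/11.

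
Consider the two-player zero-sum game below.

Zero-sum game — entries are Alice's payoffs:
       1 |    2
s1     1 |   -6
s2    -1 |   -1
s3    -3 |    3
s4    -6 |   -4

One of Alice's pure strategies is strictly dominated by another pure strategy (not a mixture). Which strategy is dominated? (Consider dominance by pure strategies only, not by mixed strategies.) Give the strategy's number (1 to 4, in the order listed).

4

Compare s4 with s2: -1 > -6, -1 > -4.
So s2 strictly dominates s4 for Alice; s4 is strictly dominated.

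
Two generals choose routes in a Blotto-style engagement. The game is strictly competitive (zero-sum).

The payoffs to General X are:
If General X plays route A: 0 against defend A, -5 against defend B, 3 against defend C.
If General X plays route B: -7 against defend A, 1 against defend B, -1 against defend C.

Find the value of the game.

Column defend C is strictly dominated by defend A for General Y (it gives General X more in every row).
The remaining 2×2 game on (route A, route B) × (defend A, defend B) has no saddle point. Let General X play route A with probability p; indifference gives −7(1−p) = −5p + (1−p), so p = 8/13.
Similarly General Y's optimal q on defend A is 6/13, and the value is 0·(6/13) + (-5)·(7/13) = -35/13.

-35/13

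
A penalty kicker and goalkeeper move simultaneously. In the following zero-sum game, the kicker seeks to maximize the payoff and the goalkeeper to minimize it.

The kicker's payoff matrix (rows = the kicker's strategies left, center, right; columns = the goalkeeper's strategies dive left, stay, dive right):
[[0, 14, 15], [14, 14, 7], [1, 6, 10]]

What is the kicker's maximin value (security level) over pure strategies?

7

The worst-case payoff for each row is left: 0, center: 7, right: 1.
The best of these is 7.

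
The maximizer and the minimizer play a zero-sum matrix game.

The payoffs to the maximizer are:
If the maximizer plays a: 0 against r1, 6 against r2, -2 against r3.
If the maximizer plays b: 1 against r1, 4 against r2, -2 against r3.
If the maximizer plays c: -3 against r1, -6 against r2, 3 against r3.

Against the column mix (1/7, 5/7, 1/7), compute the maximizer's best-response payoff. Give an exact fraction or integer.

a: (0)·(1/7) + (6)·(5/7) + (-2)·(1/7) = 4.
b: (1)·(1/7) + (4)·(5/7) + (-2)·(1/7) = 19/7.
c: (-3)·(1/7) + (-6)·(5/7) + (3)·(1/7) = -30/7.
The best pure response is a with expected payoff 4.

4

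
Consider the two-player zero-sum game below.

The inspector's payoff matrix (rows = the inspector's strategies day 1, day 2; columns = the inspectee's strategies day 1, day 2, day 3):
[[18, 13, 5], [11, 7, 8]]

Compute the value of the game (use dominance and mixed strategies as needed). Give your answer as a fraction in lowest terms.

23/3

Column day 1 is strictly dominated by day 2 for the inspectee (it gives the inspector more in every row).
The remaining 2×2 game on (day 1, day 2) × (day 2, day 3) has no saddle point. Let the inspector play day 1 with probability p; indifference gives 13p + 7(1−p) = 5p + 8(1−p), so p = 1/9.
Similarly the inspectee's optimal q on day 2 is 1/3, and the value is 13·(1/3) + (5)·(2/3) = 23/3.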